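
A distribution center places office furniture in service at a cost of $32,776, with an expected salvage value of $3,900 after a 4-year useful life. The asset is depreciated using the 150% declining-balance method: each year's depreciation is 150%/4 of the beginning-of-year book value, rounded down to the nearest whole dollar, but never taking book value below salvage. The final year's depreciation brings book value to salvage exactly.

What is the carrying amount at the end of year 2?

Depreciable base = $32,776 − $3,900 = $28,876.
Year 1: ⌊$32,776 × 150%/4⌋ = $12,291. Book value $20,485.
Year 2: ⌊$20,485 × 150%/4⌋ = $7,681. Book value $12,804.

$12,804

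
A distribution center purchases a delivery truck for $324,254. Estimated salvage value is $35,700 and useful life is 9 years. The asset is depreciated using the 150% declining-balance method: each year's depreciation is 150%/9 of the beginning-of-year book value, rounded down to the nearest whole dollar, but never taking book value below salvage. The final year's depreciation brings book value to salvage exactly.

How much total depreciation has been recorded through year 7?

Depreciable base = $324,254 − $35,700 = $288,554.
Year 1: ⌊$324,254 × 150%/9⌋ = $54,042. Book value $270,212.
Year 2: ⌊$270,212 × 150%/9⌋ = $45,035. Book value $225,177.
Year 3: ⌊$225,177 × 150%/9⌋ = $37,529. Book value $187,648.
Year 4: ⌊$187,648 × 150%/9⌋ = $31,274. Book value $156,374.
Year 5: ⌊$156,374 × 150%/9⌋ = $26,062. Book value $130,312.
Year 6: ⌊$130,312 × 150%/9⌋ = $21,718. Book value $108,594.
Year 7: ⌊$108,594 × 150%/9⌋ = $18,099. Book value $90,495.
Accumulated through year 7 = $324,254 − $90,495 = $233,759.

$233,759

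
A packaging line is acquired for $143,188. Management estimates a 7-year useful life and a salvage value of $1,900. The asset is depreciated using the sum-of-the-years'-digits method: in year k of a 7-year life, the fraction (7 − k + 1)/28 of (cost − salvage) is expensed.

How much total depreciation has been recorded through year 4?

Depreciable base = $143,188 − $1,900 = $141,288.
Sum of the years' digits = 7+6+5+4+3+2+1 = 28.
Year 1: $141,288 × 7/28 = $35,322. Book value $107,866.
Year 2: $141,288 × 6/28 = $30,276. Book value $77,590.
Year 3: $141,288 × 5/28 = $25,230. Book value $52,360.
Year 4: $141,288 × 4/28 = $20,184. Book value $32,176.
Accumulated through year 4 = $143,188 − $32,176 = $111,012.

$111,012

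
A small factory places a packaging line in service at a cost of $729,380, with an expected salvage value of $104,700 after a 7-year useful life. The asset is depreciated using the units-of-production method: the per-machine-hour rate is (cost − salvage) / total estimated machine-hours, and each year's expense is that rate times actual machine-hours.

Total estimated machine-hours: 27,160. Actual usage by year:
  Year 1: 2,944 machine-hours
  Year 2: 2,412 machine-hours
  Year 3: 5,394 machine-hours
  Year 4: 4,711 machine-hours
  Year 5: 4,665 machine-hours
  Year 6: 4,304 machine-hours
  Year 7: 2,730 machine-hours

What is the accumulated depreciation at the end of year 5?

$462,898

Depreciable base = $729,380 − $104,700 = $624,680.
Rate = $624,680 / 27,160 machine-hours = $23 per machine-hour.
Year 1: 2,944 × $23 = $67,712. Book value $661,668.
Year 2: 2,412 × $23 = $55,476. Book value $606,192.
Year 3: 5,394 × $23 = $124,062. Book value $482,130.
Year 4: 4,711 × $23 = $108,353. Book value $373,777.
Year 5: 4,665 × $23 = $107,295. Book value $266,482.
Accumulated through year 5 = $729,380 − $266,482 = $462,898.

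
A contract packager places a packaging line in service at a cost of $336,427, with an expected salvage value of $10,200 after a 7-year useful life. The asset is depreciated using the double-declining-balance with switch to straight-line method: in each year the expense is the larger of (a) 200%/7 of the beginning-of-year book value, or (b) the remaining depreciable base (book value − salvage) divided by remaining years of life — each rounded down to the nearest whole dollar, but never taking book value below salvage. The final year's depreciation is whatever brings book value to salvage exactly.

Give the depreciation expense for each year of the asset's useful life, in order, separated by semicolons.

$96,122; $68,658; $49,042; $35,030; $25,791; $25,792; $25,792

Depreciable base = $336,427 − $10,200 = $326,227.
Year 1: DB = ⌊$336,427 × 200%/7⌋ = $96,122; SL = ⌊$326,227/7⌋ = $46,603 → take DB $96,122. Book value $240,305.
Year 2: DB = ⌊$240,305 × 200%/7⌋ = $68,658; SL = ⌊$230,105/6⌋ = $38,350 → take DB $68,658. Book value $171,647.
Year 3: DB = ⌊$171,647 × 200%/7⌋ = $49,042; SL = ⌊$161,447/5⌋ = $32,289 → take DB $49,042. Book value $122,605.
Year 4: DB = ⌊$122,605 × 200%/7⌋ = $35,030; SL = ⌊$112,405/4⌋ = $28,101 → take DB $35,030. Book value $87,575.
Year 5: DB = ⌊$87,575 × 200%/7⌋ = $25,021; SL = ⌊$77,375/3⌋ = $25,791 → take SL $25,791. Book value $61,784.
Year 6: DB = ⌊$61,784 × 200%/7⌋ = $17,652; SL = ⌊$51,584/2⌋ = $25,792 → take SL $25,792. Book value $35,992.
Year 7 (final): $35,992 − $10,200 = $25,792. Book value $10,200.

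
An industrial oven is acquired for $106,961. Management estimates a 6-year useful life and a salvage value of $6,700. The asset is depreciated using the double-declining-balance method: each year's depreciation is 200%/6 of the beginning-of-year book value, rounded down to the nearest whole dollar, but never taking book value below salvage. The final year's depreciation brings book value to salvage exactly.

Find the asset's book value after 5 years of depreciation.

$14,086

Depreciable base = $106,961 − $6,700 = $100,261.
Year 1: ⌊$106,961 × 200%/6⌋ = $35,653. Book value $71,308.
Year 2: ⌊$71,308 × 200%/6⌋ = $23,769. Book value $47,539.
Year 3: ⌊$47,539 × 200%/6⌋ = $15,846. Book value $31,693.
Year 4: ⌊$31,693 × 200%/6⌋ = $10,564. Book value $21,129.
Year 5: ⌊$21,129 × 200%/6⌋ = $7,043. Book value $14,086.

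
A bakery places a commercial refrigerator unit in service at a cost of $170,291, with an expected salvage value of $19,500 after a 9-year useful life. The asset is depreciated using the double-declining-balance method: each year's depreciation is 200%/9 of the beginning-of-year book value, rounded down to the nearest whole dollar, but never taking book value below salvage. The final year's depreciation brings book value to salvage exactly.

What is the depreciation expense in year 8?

Depreciable base = $170,291 − $19,500 = $150,791.
Year 1: ⌊$170,291 × 200%/9⌋ = $37,842. Book value $132,449.
Year 2: ⌊$132,449 × 200%/9⌋ = $29,433. Book value $103,016.
Year 3: ⌊$103,016 × 200%/9⌋ = $22,892. Book value $80,124.
Year 4: ⌊$80,124 × 200%/9⌋ = $17,805. Book value $62,319.
Year 5: ⌊$62,319 × 200%/9⌋ = $13,848. Book value $48,471.
Year 6: ⌊$48,471 × 200%/9⌋ = $10,771. Book value $37,700.
Year 7: ⌊$37,700 × 200%/9⌋ = $8,377. Book value $29,323.
Year 8: ⌊$29,323 × 200%/9⌋ = $6,516. Book value $22,807.

$6,516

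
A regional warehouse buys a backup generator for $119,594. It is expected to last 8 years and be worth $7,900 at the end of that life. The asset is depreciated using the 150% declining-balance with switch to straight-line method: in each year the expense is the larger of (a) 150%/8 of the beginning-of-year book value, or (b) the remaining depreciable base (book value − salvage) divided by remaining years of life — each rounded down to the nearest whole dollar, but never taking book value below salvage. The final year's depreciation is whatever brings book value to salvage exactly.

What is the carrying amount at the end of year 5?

$41,067

Depreciable base = $119,594 − $7,900 = $111,694.
Year 1: DB = ⌊$119,594 × 150%/8⌋ = $22,423; SL = ⌊$111,694/8⌋ = $13,961 → take DB $22,423. Book value $97,171.
Year 2: DB = ⌊$97,171 × 150%/8⌋ = $18,219; SL = ⌊$89,271/7⌋ = $12,753 → take DB $18,219. Book value $78,952.
Year 3: DB = ⌊$78,952 × 150%/8⌋ = $14,803; SL = ⌊$71,052/6⌋ = $11,842 → take DB $14,803. Book value $64,149.
Year 4: DB = ⌊$64,149 × 150%/8⌋ = $12,027; SL = ⌊$56,249/5⌋ = $11,249 → take DB $12,027. Book value $52,122.
Year 5: DB = ⌊$52,122 × 150%/8⌋ = $9,772; SL = ⌊$44,222/4⌋ = $11,055 → take SL $11,055. Book value $41,067.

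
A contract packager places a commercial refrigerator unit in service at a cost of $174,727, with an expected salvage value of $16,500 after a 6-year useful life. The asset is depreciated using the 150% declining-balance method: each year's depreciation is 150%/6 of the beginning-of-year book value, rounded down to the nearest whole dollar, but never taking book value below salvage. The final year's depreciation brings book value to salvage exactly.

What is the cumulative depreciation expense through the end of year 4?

Depreciable base = $174,727 − $16,500 = $158,227.
Year 1: ⌊$174,727 × 150%/6⌋ = $43,681. Book value $131,046.
Year 2: ⌊$131,046 × 150%/6⌋ = $32,761. Book value $98,285.
Year 3: ⌊$98,285 × 150%/6⌋ = $24,571. Book value $73,714.
Year 4: ⌊$73,714 × 150%/6⌋ = $18,428. Book value $55,286.
Accumulated through year 4 = $174,727 − $55,286 = $119,441.

$119,441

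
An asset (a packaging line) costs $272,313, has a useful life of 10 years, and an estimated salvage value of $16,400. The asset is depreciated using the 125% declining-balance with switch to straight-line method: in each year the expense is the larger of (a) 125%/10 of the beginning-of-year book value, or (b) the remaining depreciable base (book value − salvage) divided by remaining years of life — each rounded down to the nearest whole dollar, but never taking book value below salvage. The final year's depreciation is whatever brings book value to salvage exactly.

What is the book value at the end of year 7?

$87,557

Depreciable base = $272,313 − $16,400 = $255,913.
Year 1: DB = ⌊$272,313 × 125%/10⌋ = $34,039; SL = ⌊$255,913/10⌋ = $25,591 → take DB $34,039. Book value $238,274.
Year 2: DB = ⌊$238,274 × 125%/10⌋ = $29,784; SL = ⌊$221,874/9⌋ = $24,652 → take DB $29,784. Book value $208,490.
Year 3: DB = ⌊$208,490 × 125%/10⌋ = $26,061; SL = ⌊$192,090/8⌋ = $24,011 → take DB $26,061. Book value $182,429.
Year 4: DB = ⌊$182,429 × 125%/10⌋ = $22,803; SL = ⌊$166,029/7⌋ = $23,718 → take SL $23,718. Book value $158,711.
Year 5: DB = ⌊$158,711 × 125%/10⌋ = $19,838; SL = ⌊$142,311/6⌋ = $23,718 → take SL $23,718. Book value $134,993.
Year 6: DB = ⌊$134,993 × 125%/10⌋ = $16,874; SL = ⌊$118,593/5⌋ = $23,718 → take SL $23,718. Book value $111,275.
Year 7: DB = ⌊$111,275 × 125%/10⌋ = $13,909; SL = ⌊$94,875/4⌋ = $23,718 → take SL $23,718. Book value $87,557.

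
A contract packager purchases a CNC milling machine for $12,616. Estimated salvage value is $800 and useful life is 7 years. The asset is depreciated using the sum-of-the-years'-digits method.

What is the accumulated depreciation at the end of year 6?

$11,394

Depreciable base = $12,616 − $800 = $11,816.
Sum of the years' digits = 7+6+5+4+3+2+1 = 28.
Year 1: $11,816 × 7/28 = $2,954. Book value $9,662.
Year 2: $11,816 × 6/28 = $2,532. Book value $7,130.
Year 3: $11,816 × 5/28 = $2,110. Book value $5,020.
Year 4: $11,816 × 4/28 = $1,688. Book value $3,332.
Year 5: $11,816 × 3/28 = $1,266. Book value $2,066.
Year 6: $11,816 × 2/28 = $844. Book value $1,222.
Accumulated through year 6 = $12,616 − $1,222 = $11,394.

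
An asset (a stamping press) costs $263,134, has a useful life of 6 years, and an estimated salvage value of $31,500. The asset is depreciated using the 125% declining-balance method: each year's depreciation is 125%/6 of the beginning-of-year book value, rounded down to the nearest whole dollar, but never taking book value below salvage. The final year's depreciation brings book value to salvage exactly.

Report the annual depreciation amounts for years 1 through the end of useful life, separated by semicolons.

Depreciable base = $263,134 − $31,500 = $231,634.
Year 1: ⌊$263,134 × 125%/6⌋ = $54,819. Book value $208,315.
Year 2: ⌊$208,315 × 125%/6⌋ = $43,398. Book value $164,917.
Year 3: ⌊$164,917 × 125%/6⌋ = $34,357. Book value $130,560.
Year 4: ⌊$130,560 × 125%/6⌋ = $27,200. Book value $103,360.
Year 5: ⌊$103,360 × 125%/6⌋ = $21,533. Book value $81,827.
Year 6 (final): $81,827 − $31,500 = $50,327. Book value $31,500.

$54,819; $43,398; $34,357; $27,200; $21,533; $50,327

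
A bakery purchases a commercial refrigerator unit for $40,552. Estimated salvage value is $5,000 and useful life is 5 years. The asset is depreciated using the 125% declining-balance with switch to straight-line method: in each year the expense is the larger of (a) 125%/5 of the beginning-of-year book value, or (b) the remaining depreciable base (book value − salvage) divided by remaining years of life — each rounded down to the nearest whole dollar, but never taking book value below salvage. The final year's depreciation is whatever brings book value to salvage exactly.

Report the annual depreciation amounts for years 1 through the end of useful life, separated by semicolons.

Depreciable base = $40,552 − $5,000 = $35,552.
Year 1: DB = ⌊$40,552 × 125%/5⌋ = $10,138; SL = ⌊$35,552/5⌋ = $7,110 → take DB $10,138. Book value $30,414.
Year 2: DB = ⌊$30,414 × 125%/5⌋ = $7,603; SL = ⌊$25,414/4⌋ = $6,353 → take DB $7,603. Book value $22,811.
Year 3: DB = ⌊$22,811 × 125%/5⌋ = $5,702; SL = ⌊$17,811/3⌋ = $5,937 → take SL $5,937. Book value $16,874.
Year 4: DB = ⌊$16,874 × 125%/5⌋ = $4,218; SL = ⌊$11,874/2⌋ = $5,937 → take SL $5,937. Book value $10,937.
Year 5 (final): $10,937 − $5,000 = $5,937. Book value $5,000.

$10,138; $7,603; $5,937; $5,937; $5,937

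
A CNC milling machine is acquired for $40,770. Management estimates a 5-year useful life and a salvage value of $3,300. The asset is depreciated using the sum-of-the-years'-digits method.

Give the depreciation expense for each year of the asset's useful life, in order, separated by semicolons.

$12,490; $9,992; $7,494; $4,996; $2,498

Depreciable base = $40,770 − $3,300 = $37,470.
Sum of the years' digits = 5+4+3+2+1 = 15.
Year 1: $37,470 × 5/15 = $12,490. Book value $28,280.
Year 2: $37,470 × 4/15 = $9,992. Book value $18,288.
Year 3: $37,470 × 3/15 = $7,494. Book value $10,794.
Year 4: $37,470 × 2/15 = $4,996. Book value $5,798.
Year 5: $37,470 × 1/15 = $2,498. Book value $3,300.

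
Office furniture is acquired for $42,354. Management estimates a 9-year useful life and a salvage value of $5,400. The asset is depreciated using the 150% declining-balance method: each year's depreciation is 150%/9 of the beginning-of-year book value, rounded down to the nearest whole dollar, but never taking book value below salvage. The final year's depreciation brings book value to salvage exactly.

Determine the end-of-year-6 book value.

$14,185

Depreciable base = $42,354 − $5,400 = $36,954.
Year 1: ⌊$42,354 × 150%/9⌋ = $7,059. Book value $35,295.
Year 2: ⌊$35,295 × 150%/9⌋ = $5,882. Book value $29,413.
Year 3: ⌊$29,413 × 150%/9⌋ = $4,902. Book value $24,511.
Year 4: ⌊$24,511 × 150%/9⌋ = $4,085. Book value $20,426.
Year 5: ⌊$20,426 × 150%/9⌋ = $3,404. Book value $17,022.
Year 6: ⌊$17,022 × 150%/9⌋ = $2,837. Book value $14,185.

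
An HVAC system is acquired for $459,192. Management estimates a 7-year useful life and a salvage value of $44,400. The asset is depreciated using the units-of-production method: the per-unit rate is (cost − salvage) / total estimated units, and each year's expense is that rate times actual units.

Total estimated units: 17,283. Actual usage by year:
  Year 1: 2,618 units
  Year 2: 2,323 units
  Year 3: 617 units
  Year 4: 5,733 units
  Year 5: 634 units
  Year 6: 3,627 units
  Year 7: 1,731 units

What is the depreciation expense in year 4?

$137,592

Depreciable base = $459,192 − $44,400 = $414,792.
Rate = $414,792 / 17,283 units = $24 per unit.
Year 1: 2,618 × $24 = $62,832. Book value $396,360.
Year 2: 2,323 × $24 = $55,752. Book value $340,608.
Year 3: 617 × $24 = $14,808. Book value $325,800.
Year 4: 5,733 × $24 = $137,592. Book value $188,208.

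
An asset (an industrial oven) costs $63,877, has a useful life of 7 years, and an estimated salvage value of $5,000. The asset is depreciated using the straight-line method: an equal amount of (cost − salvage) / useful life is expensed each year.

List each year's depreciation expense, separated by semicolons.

Depreciable base = $63,877 − $5,000 = $58,877.
Annual expense = $58,877 / 7 = $8,411.
End of year 1: book value $55,466.
End of year 2: book value $47,055.
End of year 3: book value $38,644.
End of year 4: book value $30,233.
End of year 5: book value $21,822.
End of year 6: book value $13,411.
End of year 7: book value $5,000.

$8,411; $8,411; $8,411; $8,411; $8,411; $8,411; $8,411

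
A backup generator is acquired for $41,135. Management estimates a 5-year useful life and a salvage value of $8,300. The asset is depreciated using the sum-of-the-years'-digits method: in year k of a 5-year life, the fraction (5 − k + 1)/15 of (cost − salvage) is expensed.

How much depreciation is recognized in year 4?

$4,378

Depreciable base = $41,135 − $8,300 = $32,835.
Sum of the years' digits = 5+4+3+2+1 = 15.
Year 1: $32,835 × 5/15 = $10,945. Book value $30,190.
Year 2: $32,835 × 4/15 = $8,756. Book value $21,434.
Year 3: $32,835 × 3/15 = $6,567. Book value $14,867.
Year 4: $32,835 × 2/15 = $4,378. Book value $10,489.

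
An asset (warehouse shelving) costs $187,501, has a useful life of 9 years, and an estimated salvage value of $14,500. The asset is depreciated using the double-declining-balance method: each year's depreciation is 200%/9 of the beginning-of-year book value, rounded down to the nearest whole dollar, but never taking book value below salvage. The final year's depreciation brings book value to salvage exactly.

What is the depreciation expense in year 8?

$7,174

Depreciable base = $187,501 − $14,500 = $173,001.
Year 1: ⌊$187,501 × 200%/9⌋ = $41,666. Book value $145,835.
Year 2: ⌊$145,835 × 200%/9⌋ = $32,407. Book value $113,428.
Year 3: ⌊$113,428 × 200%/9⌋ = $25,206. Book value $88,222.
Year 4: ⌊$88,222 × 200%/9⌋ = $19,604. Book value $68,618.
Year 5: ⌊$68,618 × 200%/9⌋ = $15,248. Book value $53,370.
Year 6: ⌊$53,370 × 200%/9⌋ = $11,860. Book value $41,510.
Year 7: ⌊$41,510 × 200%/9⌋ = $9,224. Book value $32,286.
Year 8: ⌊$32,286 × 200%/9⌋ = $7,174. Book value $25,112.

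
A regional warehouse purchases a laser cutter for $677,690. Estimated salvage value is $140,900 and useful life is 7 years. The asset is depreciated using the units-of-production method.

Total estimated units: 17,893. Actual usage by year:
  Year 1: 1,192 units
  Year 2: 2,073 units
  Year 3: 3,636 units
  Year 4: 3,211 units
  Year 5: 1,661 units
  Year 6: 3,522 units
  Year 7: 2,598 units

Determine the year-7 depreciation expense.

Depreciable base = $677,690 − $140,900 = $536,790.
Rate = $536,790 / 17,893 units = $30 per unit.
Year 1: 1,192 × $30 = $35,760. Book value $641,930.
Year 2: 2,073 × $30 = $62,190. Book value $579,740.
Year 3: 3,636 × $30 = $109,080. Book value $470,660.
Year 4: 3,211 × $30 = $96,330. Book value $374,330.
Year 5: 1,661 × $30 = $49,830. Book value $324,500.
Year 6: 3,522 × $30 = $105,660. Book value $218,840.
Year 7: 2,598 × $30 = $77,940. Book value $140,900.

$77,940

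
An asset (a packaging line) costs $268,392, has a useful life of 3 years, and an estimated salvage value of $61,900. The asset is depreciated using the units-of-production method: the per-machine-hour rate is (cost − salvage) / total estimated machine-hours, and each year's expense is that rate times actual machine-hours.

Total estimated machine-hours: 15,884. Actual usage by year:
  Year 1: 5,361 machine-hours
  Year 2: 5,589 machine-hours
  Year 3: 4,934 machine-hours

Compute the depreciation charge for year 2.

Depreciable base = $268,392 − $61,900 = $206,492.
Rate = $206,492 / 15,884 machine-hours = $13 per machine-hour.
Year 1: 5,361 × $13 = $69,693. Book value $198,699.
Year 2: 5,589 × $13 = $72,657. Book value $126,042.

$72,657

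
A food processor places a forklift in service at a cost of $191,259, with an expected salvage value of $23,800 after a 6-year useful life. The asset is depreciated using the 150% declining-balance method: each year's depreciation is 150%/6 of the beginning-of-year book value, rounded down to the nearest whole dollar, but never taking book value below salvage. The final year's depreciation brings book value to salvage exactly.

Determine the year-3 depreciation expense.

$26,896

Depreciable base = $191,259 − $23,800 = $167,459.
Year 1: ⌊$191,259 × 150%/6⌋ = $47,814. Book value $143,445.
Year 2: ⌊$143,445 × 150%/6⌋ = $35,861. Book value $107,584.
Year 3: ⌊$107,584 × 150%/6⌋ = $26,896. Book value $80,688.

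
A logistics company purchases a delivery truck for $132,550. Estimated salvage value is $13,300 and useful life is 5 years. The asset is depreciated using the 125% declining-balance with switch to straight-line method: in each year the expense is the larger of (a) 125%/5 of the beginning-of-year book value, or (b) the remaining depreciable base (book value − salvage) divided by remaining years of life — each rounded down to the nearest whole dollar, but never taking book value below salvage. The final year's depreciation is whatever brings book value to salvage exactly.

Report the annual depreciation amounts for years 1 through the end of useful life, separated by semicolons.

$33,137; $24,853; $20,420; $20,420; $20,420

Depreciable base = $132,550 − $13,300 = $119,250.
Year 1: DB = ⌊$132,550 × 125%/5⌋ = $33,137; SL = ⌊$119,250/5⌋ = $23,850 → take DB $33,137. Book value $99,413.
Year 2: DB = ⌊$99,413 × 125%/5⌋ = $24,853; SL = ⌊$86,113/4⌋ = $21,528 → take DB $24,853. Book value $74,560.
Year 3: DB = ⌊$74,560 × 125%/5⌋ = $18,640; SL = ⌊$61,260/3⌋ = $20,420 → take SL $20,420. Book value $54,140.
Year 4: DB = ⌊$54,140 × 125%/5⌋ = $13,535; SL = ⌊$40,840/2⌋ = $20,420 → take SL $20,420. Book value $33,720.
Year 5 (final): $33,720 − $13,300 = $20,420. Book value $13,300.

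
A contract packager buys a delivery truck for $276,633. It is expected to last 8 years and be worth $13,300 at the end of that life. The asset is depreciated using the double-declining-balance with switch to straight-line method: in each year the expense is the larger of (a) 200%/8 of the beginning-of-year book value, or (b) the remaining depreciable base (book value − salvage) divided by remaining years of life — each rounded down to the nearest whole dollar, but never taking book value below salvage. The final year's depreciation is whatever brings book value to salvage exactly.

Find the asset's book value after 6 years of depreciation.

$48,199

Depreciable base = $276,633 − $13,300 = $263,333.
Year 1: DB = ⌊$276,633 × 200%/8⌋ = $69,158; SL = ⌊$263,333/8⌋ = $32,916 → take DB $69,158. Book value $207,475.
Year 2: DB = ⌊$207,475 × 200%/8⌋ = $51,868; SL = ⌊$194,175/7⌋ = $27,739 → take DB $51,868. Book value $155,607.
Year 3: DB = ⌊$155,607 × 200%/8⌋ = $38,901; SL = ⌊$142,307/6⌋ = $23,717 → take DB $38,901. Book value $116,706.
Year 4: DB = ⌊$116,706 × 200%/8⌋ = $29,176; SL = ⌊$103,406/5⌋ = $20,681 → take DB $29,176. Book value $87,530.
Year 5: DB = ⌊$87,530 × 200%/8⌋ = $21,882; SL = ⌊$74,230/4⌋ = $18,557 → take DB $21,882. Book value $65,648.
Year 6: DB = ⌊$65,648 × 200%/8⌋ = $16,412; SL = ⌊$52,348/3⌋ = $17,449 → take SL $17,449. Book value $48,199.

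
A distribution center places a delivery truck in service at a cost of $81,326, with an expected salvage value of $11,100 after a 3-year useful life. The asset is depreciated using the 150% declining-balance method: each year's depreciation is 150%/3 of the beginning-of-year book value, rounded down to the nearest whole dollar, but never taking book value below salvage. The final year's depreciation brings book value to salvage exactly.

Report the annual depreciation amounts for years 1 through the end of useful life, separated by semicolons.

$40,663; $20,331; $9,232

Depreciable base = $81,326 − $11,100 = $70,226.
Year 1: ⌊$81,326 × 150%/3⌋ = $40,663. Book value $40,663.
Year 2: ⌊$40,663 × 150%/3⌋ = $20,331. Book value $20,332.
Year 3 (final): $20,332 − $11,100 = $9,232. Book value $11,100.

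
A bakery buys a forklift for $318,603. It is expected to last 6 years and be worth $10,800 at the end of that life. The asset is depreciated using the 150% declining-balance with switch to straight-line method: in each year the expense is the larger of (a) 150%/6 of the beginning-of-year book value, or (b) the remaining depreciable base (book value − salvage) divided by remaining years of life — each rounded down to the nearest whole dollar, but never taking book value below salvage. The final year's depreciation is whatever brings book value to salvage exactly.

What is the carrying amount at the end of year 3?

Depreciable base = $318,603 − $10,800 = $307,803.
Year 1: DB = ⌊$318,603 × 150%/6⌋ = $79,650; SL = ⌊$307,803/6⌋ = $51,300 → take DB $79,650. Book value $238,953.
Year 2: DB = ⌊$238,953 × 150%/6⌋ = $59,738; SL = ⌊$228,153/5⌋ = $45,630 → take DB $59,738. Book value $179,215.
Year 3: DB = ⌊$179,215 × 150%/6⌋ = $44,803; SL = ⌊$168,415/4⌋ = $42,103 → take DB $44,803. Book value $134,412.

$134,412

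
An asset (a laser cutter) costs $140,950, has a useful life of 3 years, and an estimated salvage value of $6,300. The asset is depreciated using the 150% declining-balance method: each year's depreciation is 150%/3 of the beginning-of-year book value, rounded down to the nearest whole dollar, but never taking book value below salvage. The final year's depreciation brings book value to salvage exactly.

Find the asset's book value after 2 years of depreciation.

Depreciable base = $140,950 − $6,300 = $134,650.
Year 1: ⌊$140,950 × 150%/3⌋ = $70,475. Book value $70,475.
Year 2: ⌊$70,475 × 150%/3⌋ = $35,237. Book value $35,238.

$35,238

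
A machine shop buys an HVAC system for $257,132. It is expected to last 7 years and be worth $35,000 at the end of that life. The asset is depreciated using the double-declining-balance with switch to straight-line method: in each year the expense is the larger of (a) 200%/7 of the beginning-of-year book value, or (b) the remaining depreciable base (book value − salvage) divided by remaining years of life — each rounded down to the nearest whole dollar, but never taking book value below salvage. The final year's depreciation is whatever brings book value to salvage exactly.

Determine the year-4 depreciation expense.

Depreciable base = $257,132 − $35,000 = $222,132.
Year 1: DB = ⌊$257,132 × 200%/7⌋ = $73,466; SL = ⌊$222,132/7⌋ = $31,733 → take DB $73,466. Book value $183,666.
Year 2: DB = ⌊$183,666 × 200%/7⌋ = $52,476; SL = ⌊$148,666/6⌋ = $24,777 → take DB $52,476. Book value $131,190.
Year 3: DB = ⌊$131,190 × 200%/7⌋ = $37,482; SL = ⌊$96,190/5⌋ = $19,238 → take DB $37,482. Book value $93,708.
Year 4: DB = ⌊$93,708 × 200%/7⌋ = $26,773; SL = ⌊$58,708/4⌋ = $14,677 → take DB $26,773. Book value $66,935.

$26,773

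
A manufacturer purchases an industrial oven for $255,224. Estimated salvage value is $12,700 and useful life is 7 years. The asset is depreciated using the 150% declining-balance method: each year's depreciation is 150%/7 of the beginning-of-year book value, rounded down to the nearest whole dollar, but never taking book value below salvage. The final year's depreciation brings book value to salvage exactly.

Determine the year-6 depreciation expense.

$16,377

Depreciable base = $255,224 − $12,700 = $242,524.
Year 1: ⌊$255,224 × 150%/7⌋ = $54,690. Book value $200,534.
Year 2: ⌊$200,534 × 150%/7⌋ = $42,971. Book value $157,563.
Year 3: ⌊$157,563 × 150%/7⌋ = $33,763. Book value $123,800.
Year 4: ⌊$123,800 × 150%/7⌋ = $26,528. Book value $97,272.
Year 5: ⌊$97,272 × 150%/7⌋ = $20,844. Book value $76,428.
Year 6: ⌊$76,428 × 150%/7⌋ = $16,377. Book value $60,051.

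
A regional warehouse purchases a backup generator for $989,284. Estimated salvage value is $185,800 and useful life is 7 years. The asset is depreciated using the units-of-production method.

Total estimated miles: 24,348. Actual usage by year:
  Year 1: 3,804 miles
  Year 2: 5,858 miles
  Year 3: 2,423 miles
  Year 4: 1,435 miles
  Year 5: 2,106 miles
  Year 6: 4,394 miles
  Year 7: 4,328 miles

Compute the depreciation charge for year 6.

$145,002

Depreciable base = $989,284 − $185,800 = $803,484.
Rate = $803,484 / 24,348 miles = $33 per mile.
Year 1: 3,804 × $33 = $125,532. Book value $863,752.
Year 2: 5,858 × $33 = $193,314. Book value $670,438.
Year 3: 2,423 × $33 = $79,959. Book value $590,479.
Year 4: 1,435 × $33 = $47,355. Book value $543,124.
Year 5: 2,106 × $33 = $69,498. Book value $473,626.
Year 6: 4,394 × $33 = $145,002. Book value $328,624.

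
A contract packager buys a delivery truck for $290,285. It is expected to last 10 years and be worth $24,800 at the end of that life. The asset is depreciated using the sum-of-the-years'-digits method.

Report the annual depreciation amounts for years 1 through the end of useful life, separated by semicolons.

Depreciable base = $290,285 − $24,800 = $265,485.
Sum of the years' digits = 10+9+8+7+6+5+4+3+2+1 = 55.
Year 1: $265,485 × 10/55 = $48,270. Book value $242,015.
Year 2: $265,485 × 9/55 = $43,443. Book value $198,572.
Year 3: $265,485 × 8/55 = $38,616. Book value $159,956.
Year 4: $265,485 × 7/55 = $33,789. Book value $126,167.
Year 5: $265,485 × 6/55 = $28,962. Book value $97,205.
Year 6: $265,485 × 5/55 = $24,135. Book value $73,070.
Year 7: $265,485 × 4/55 = $19,308. Book value $53,762.
Year 8: $265,485 × 3/55 = $14,481. Book value $39,281.
Year 9: $265,485 × 2/55 = $9,654. Book value $29,627.
Year 10: $265,485 × 1/55 = $4,827. Book value $24,800.

$48,270; $43,443; $38,616; $33,789; $28,962; $24,135; $19,308; $14,481; $9,654; $4,827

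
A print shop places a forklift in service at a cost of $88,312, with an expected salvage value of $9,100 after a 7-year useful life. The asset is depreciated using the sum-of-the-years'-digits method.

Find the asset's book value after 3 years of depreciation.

$37,390

Depreciable base = $88,312 − $9,100 = $79,212.
Sum of the years' digits = 7+6+5+4+3+2+1 = 28.
Year 1: $79,212 × 7/28 = $19,803. Book value $68,509.
Year 2: $79,212 × 6/28 = $16,974. Book value $51,535.
Year 3: $79,212 × 5/28 = $14,145. Book value $37,390.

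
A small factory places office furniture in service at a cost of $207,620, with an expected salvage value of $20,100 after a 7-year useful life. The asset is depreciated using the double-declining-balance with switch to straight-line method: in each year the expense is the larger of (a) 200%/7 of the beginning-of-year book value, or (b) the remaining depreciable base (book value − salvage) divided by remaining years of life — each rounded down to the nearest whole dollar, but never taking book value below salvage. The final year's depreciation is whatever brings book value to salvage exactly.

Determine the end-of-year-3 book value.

$75,664

Depreciable base = $207,620 − $20,100 = $187,520.
Year 1: DB = ⌊$207,620 × 200%/7⌋ = $59,320; SL = ⌊$187,520/7⌋ = $26,788 → take DB $59,320. Book value $148,300.
Year 2: DB = ⌊$148,300 × 200%/7⌋ = $42,371; SL = ⌊$128,200/6⌋ = $21,366 → take DB $42,371. Book value $105,929.
Year 3: DB = ⌊$105,929 × 200%/7⌋ = $30,265; SL = ⌊$85,829/5⌋ = $17,165 → take DB $30,265. Book value $75,664.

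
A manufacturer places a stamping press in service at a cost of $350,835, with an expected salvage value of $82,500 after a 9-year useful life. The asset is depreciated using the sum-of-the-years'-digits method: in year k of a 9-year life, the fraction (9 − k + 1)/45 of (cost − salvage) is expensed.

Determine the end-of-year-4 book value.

Depreciable base = $350,835 − $82,500 = $268,335.
Sum of the years' digits = 9+8+7+6+5+4+3+2+1 = 45.
Year 1: $268,335 × 9/45 = $53,667. Book value $297,168.
Year 2: $268,335 × 8/45 = $47,704. Book value $249,464.
Year 3: $268,335 × 7/45 = $41,741. Book value $207,723.
Year 4: $268,335 × 6/45 = $35,778. Book value $171,945.

$171,945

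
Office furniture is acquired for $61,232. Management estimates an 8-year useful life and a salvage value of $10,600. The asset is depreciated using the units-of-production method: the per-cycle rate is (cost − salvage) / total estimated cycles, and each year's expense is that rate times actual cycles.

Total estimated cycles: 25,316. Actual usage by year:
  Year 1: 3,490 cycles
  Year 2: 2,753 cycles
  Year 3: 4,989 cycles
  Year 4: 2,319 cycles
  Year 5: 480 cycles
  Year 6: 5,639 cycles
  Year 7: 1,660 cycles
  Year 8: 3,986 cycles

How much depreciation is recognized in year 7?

Depreciable base = $61,232 − $10,600 = $50,632.
Rate = $50,632 / 25,316 cycles = $2 per cycle.
Year 1: 3,490 × $2 = $6,980. Book value $54,252.
Year 2: 2,753 × $2 = $5,506. Book value $48,746.
Year 3: 4,989 × $2 = $9,978. Book value $38,768.
Year 4: 2,319 × $2 = $4,638. Book value $34,130.
Year 5: 480 × $2 = $960. Book value $33,170.
Year 6: 5,639 × $2 = $11,278. Book value $21,892.
Year 7: 1,660 × $2 = $3,320. Book value $18,572.

$3,320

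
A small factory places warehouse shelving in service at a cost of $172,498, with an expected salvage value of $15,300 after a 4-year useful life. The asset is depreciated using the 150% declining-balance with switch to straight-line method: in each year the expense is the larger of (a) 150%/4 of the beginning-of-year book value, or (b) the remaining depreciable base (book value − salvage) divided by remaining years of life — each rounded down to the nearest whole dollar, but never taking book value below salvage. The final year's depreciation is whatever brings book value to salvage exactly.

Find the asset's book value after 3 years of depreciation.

$41,342

Depreciable base = $172,498 − $15,300 = $157,198.
Year 1: DB = ⌊$172,498 × 150%/4⌋ = $64,686; SL = ⌊$157,198/4⌋ = $39,299 → take DB $64,686. Book value $107,812.
Year 2: DB = ⌊$107,812 × 150%/4⌋ = $40,429; SL = ⌊$92,512/3⌋ = $30,837 → take DB $40,429. Book value $67,383.
Year 3: DB = ⌊$67,383 × 150%/4⌋ = $25,268; SL = ⌊$52,083/2⌋ = $26,041 → take SL $26,041. Book value $41,342.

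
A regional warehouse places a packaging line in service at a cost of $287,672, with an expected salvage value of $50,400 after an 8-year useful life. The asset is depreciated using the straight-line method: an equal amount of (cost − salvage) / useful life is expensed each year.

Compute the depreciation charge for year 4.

Depreciable base = $287,672 − $50,400 = $237,272.
Annual expense = $237,272 / 8 = $29,659.

$29,659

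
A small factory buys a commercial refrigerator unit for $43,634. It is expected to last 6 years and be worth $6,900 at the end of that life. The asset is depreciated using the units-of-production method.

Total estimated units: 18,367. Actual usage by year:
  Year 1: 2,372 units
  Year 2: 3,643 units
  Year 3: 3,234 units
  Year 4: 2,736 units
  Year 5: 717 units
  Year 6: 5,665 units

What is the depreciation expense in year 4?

Depreciable base = $43,634 − $6,900 = $36,734.
Rate = $36,734 / 18,367 units = $2 per unit.
Year 1: 2,372 × $2 = $4,744. Book value $38,890.
Year 2: 3,643 × $2 = $7,286. Book value $31,604.
Year 3: 3,234 × $2 = $6,468. Book value $25,136.
Year 4: 2,736 × $2 = $5,472. Book value $19,664.

$5,472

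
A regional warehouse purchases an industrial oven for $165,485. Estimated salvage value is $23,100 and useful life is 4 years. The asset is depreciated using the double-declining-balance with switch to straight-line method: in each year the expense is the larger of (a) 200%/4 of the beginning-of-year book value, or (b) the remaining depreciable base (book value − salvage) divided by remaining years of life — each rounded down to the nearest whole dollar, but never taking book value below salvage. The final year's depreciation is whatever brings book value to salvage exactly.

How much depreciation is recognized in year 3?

Depreciable base = $165,485 − $23,100 = $142,385.
Year 1: DB = ⌊$165,485 × 200%/4⌋ = $82,742; SL = ⌊$142,385/4⌋ = $35,596 → take DB $82,742. Book value $82,743.
Year 2: DB = ⌊$82,743 × 200%/4⌋ = $41,371; SL = ⌊$59,643/3⌋ = $19,881 → take DB $41,371. Book value $41,372.
Year 3: DB = ⌊$41,372 × 200%/4⌋ = $20,686; SL = ⌊$18,272/2⌋ = $9,136 → take DB $20,686, capped at $18,272. Book value $23,100.

$18,272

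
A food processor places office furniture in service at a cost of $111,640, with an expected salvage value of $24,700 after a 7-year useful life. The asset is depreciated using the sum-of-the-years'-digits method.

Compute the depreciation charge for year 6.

$6,210

Depreciable base = $111,640 − $24,700 = $86,940.
Sum of the years' digits = 7+6+5+4+3+2+1 = 28.
Year 1: $86,940 × 7/28 = $21,735. Book value $89,905.
Year 2: $86,940 × 6/28 = $18,630. Book value $71,275.
Year 3: $86,940 × 5/28 = $15,525. Book value $55,750.
Year 4: $86,940 × 4/28 = $12,420. Book value $43,330.
Year 5: $86,940 × 3/28 = $9,315. Book value $34,015.
Year 6: $86,940 × 2/28 = $6,210. Book value $27,805.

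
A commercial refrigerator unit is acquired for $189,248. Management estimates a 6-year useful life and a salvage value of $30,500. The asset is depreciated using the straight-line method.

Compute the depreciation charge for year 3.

$26,458

Depreciable base = $189,248 − $30,500 = $158,748.
Annual expense = $158,748 / 6 = $26,458.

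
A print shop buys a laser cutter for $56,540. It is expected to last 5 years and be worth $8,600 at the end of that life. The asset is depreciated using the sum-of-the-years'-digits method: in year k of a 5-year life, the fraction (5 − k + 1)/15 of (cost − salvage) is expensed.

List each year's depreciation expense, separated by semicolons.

$15,980; $12,784; $9,588; $6,392; $3,196

Depreciable base = $56,540 − $8,600 = $47,940.
Sum of the years' digits = 5+4+3+2+1 = 15.
Year 1: $47,940 × 5/15 = $15,980. Book value $40,560.
Year 2: $47,940 × 4/15 = $12,784. Book value $27,776.
Year 3: $47,940 × 3/15 = $9,588. Book value $18,188.
Year 4: $47,940 × 2/15 = $6,392. Book value $11,796.
Year 5: $47,940 × 1/15 = $3,196. Book value $8,600.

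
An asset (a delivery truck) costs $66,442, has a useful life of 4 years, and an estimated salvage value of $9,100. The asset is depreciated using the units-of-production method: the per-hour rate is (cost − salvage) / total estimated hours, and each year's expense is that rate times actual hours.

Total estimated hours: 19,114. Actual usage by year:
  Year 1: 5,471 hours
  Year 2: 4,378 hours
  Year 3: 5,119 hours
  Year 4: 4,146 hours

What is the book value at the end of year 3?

$21,538

Depreciable base = $66,442 − $9,100 = $57,342.
Rate = $57,342 / 19,114 hours = $3 per hour.
Year 1: 5,471 × $3 = $16,413. Book value $50,029.
Year 2: 4,378 × $3 = $13,134. Book value $36,895.
Year 3: 5,119 × $3 = $15,357. Book value $21,538.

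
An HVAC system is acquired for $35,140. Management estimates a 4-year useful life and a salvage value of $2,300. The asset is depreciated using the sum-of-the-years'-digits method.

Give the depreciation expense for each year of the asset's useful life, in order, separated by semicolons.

$13,136; $9,852; $6,568; $3,284

Depreciable base = $35,140 − $2,300 = $32,840.
Sum of the years' digits = 4+3+2+1 = 10.
Year 1: $32,840 × 4/10 = $13,136. Book value $22,004.
Year 2: $32,840 × 3/10 = $9,852. Book value $12,152.
Year 3: $32,840 × 2/10 = $6,568. Book value $5,584.
Year 4: $32,840 × 1/10 = $3,284. Book value $2,300.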